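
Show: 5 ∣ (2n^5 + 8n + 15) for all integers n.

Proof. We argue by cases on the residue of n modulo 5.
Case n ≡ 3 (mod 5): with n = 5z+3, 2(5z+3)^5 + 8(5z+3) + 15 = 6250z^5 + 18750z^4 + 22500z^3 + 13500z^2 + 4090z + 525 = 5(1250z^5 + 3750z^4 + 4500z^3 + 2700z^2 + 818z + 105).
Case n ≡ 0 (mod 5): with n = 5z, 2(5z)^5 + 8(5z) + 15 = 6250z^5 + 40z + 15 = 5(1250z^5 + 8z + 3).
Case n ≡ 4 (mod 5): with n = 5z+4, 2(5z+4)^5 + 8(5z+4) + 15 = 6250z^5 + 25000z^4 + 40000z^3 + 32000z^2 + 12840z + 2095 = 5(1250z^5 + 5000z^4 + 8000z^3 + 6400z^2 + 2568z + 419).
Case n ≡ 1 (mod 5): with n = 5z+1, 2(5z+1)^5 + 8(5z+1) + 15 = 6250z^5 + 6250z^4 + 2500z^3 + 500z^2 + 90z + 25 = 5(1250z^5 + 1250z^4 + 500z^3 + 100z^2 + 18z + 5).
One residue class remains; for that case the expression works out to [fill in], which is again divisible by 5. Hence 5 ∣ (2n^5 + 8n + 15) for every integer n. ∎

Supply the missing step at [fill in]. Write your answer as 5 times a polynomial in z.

The residues treated are {3, 0, 4, 1}, so the missing case is n ≡ 2 (mod 5); write n = 5z+2.
Then 2(5z+2)^5 + 8(5z+2) + 15 = 6250z^5 + 12500z^4 + 10000z^3 + 4000z^2 + 840z + 95 = 5(1250z^5 + 2500z^4 + 2000z^3 + 800z^2 + 168z + 19).

5(1250z^5 + 2500z^4 + 2000z^3 + 800z^2 + 168z + 19)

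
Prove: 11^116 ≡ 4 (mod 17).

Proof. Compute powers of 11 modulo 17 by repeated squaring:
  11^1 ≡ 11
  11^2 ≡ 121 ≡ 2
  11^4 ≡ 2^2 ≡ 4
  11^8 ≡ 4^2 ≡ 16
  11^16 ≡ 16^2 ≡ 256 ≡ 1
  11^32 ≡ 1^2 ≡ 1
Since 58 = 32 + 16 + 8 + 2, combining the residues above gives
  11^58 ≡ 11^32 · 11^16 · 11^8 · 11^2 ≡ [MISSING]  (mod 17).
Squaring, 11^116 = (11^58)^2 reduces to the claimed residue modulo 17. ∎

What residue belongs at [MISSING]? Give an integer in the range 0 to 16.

11^32 · 11^16 · 11^8 · 11^2 ≡ 1 · 1 · 16 · 2 = 32.
32 mod 17 = 15, so 11^58 ≡ 15 (mod 17).

15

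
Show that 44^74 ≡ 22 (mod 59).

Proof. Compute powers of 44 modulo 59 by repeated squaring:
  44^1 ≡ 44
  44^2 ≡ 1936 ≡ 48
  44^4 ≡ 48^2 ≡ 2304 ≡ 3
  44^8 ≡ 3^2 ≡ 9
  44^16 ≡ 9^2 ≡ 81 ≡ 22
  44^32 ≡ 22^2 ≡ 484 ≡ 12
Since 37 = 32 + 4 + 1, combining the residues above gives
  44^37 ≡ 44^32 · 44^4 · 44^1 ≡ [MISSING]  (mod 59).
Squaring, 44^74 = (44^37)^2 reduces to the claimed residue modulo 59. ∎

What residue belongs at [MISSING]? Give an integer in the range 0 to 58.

44^32 · 44^4 · 44^1 ≡ 12 · 3 · 44 = 1584.
1584 mod 59 = 50, so 44^37 ≡ 50 (mod 59).

50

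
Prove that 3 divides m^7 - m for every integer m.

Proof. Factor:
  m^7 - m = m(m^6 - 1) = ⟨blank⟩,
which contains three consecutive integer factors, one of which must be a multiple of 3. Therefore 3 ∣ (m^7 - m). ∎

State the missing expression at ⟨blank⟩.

m^6 - 1 = (m^2 - 1)(m^4 + m^2 + 1), and m^2 - 1 = (m-1)(m+1).
So m(m^6 - 1) = (m - 1)m(m + 1)(m^4 + m^2 + 1).

(m - 1)m(m + 1)(m^4 + m^2 + 1)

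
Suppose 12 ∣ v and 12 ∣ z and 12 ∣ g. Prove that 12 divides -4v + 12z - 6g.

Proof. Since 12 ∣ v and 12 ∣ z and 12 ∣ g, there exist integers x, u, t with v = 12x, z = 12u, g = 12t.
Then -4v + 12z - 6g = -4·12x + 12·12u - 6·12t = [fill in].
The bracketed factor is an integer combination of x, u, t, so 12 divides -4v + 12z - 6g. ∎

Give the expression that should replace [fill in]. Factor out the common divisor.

Pull the common 12 out of every term: -4·12x + 12·12u - 6·12t = 12(-6t + 12u - 4x).
-6t + 12u - 4x is an integer, which exhibits the divisibility.

12(-6t + 12u - 4x)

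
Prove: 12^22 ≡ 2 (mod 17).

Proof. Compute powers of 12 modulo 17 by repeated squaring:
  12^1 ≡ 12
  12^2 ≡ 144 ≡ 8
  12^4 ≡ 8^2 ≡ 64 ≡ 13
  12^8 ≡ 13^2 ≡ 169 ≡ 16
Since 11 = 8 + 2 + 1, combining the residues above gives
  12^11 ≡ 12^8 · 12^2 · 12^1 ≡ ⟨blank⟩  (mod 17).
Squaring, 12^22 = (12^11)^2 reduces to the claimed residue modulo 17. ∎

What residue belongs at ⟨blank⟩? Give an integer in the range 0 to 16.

Multiply the listed residues: 16 · 8 · 12 = 128 → 1536.
Reducing modulo 17: 1536 = 90·17 + 6, so 12^11 ≡ 6.

6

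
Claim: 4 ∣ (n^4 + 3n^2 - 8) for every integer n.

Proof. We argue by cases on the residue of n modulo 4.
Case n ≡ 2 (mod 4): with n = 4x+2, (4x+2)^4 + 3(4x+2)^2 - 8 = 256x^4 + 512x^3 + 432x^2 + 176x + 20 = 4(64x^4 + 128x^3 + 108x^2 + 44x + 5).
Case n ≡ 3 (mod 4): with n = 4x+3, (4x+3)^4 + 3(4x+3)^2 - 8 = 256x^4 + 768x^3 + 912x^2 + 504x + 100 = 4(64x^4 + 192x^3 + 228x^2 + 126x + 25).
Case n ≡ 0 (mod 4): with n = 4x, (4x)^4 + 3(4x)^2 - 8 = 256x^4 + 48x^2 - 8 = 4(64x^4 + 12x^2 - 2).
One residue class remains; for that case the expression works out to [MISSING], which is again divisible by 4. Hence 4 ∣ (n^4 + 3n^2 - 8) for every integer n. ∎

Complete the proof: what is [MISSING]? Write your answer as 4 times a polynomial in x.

The residues treated are {2, 3, 0}, so the missing case is n ≡ 1 (mod 4); write n = 4x+1.
Then (4x+1)^4 + 3(4x+1)^2 - 8 = 256x^4 + 256x^3 + 144x^2 + 40x - 4 = 4(64x^4 + 64x^3 + 36x^2 + 10x - 1).

4(64x^4 + 64x^3 + 36x^2 + 10x - 1)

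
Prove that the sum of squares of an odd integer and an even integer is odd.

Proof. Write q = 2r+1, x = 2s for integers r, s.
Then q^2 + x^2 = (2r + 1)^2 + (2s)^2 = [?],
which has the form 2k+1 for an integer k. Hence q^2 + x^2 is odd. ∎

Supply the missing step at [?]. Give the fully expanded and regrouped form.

2(2r^2 + 2r + 2s^2) + 1

(2r + 1)^2 + (2s)^2 = 4r^2 + 4r + 4s^2 + 1
= 2(2r^2 + 2r + 2s^2) + 1.
Since 2r^2 + 2r + 2s^2 is an integer, the sum of squares is of the form 2k+1 for an integer k.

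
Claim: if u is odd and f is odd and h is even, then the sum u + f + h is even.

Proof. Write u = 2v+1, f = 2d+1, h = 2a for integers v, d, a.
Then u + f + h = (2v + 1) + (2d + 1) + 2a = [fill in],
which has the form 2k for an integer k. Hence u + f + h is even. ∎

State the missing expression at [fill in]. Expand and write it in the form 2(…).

Expanding: (2v + 1) + (2d + 1) + 2a = 2a + 2d + 2v + 2.
Every term is even; pulling out the factor of 2 gives 2(a + d + v + 1).

2(a + d + v + 1)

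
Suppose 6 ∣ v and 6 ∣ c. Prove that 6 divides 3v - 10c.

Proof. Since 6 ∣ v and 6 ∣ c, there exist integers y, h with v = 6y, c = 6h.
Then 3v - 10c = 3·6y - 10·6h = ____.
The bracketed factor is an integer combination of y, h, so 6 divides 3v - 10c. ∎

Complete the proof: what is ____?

Each term has a factor of 6: 3·6y - 10·6h = 6·(-10h + 3y).
Since -10h + 3y is an integer, 6 ∣ (3v - 10c).

6(-10h + 3y)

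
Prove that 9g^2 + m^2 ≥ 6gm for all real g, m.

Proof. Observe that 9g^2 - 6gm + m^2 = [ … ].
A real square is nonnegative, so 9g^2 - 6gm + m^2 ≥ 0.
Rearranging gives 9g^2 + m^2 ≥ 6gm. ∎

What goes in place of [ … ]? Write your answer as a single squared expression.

9g^2 - 6gm + m^2 is a perfect-square trinomial: the outer terms are (3g)^2 and (m)^2, and the cross term is -2·3g·m.
So 9g^2 - 6gm + m^2 = (3g - m)^2 ≥ 0.

(3g - m)^2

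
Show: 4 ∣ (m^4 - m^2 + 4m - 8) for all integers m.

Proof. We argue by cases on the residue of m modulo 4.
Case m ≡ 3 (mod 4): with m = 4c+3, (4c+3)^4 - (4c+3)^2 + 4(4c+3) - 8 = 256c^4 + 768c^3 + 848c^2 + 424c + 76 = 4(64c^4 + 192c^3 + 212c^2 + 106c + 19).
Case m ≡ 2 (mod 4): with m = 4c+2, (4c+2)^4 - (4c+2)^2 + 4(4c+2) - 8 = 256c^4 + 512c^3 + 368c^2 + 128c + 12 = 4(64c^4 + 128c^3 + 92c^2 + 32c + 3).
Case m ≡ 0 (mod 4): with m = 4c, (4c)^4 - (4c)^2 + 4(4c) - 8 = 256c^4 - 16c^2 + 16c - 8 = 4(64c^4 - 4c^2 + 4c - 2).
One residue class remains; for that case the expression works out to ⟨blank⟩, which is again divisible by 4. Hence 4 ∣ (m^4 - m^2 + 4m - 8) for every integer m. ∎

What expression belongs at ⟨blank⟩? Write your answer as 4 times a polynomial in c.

4(64c^4 + 64c^3 + 20c^2 + 6c - 1)

The residues treated are {3, 2, 0}, so the missing case is m ≡ 1 (mod 4); write m = 4c+1.
Then (4c+1)^4 - (4c+1)^2 + 4(4c+1) - 8 = 256c^4 + 256c^3 + 80c^2 + 24c - 4 = 4(64c^4 + 64c^3 + 20c^2 + 6c - 1).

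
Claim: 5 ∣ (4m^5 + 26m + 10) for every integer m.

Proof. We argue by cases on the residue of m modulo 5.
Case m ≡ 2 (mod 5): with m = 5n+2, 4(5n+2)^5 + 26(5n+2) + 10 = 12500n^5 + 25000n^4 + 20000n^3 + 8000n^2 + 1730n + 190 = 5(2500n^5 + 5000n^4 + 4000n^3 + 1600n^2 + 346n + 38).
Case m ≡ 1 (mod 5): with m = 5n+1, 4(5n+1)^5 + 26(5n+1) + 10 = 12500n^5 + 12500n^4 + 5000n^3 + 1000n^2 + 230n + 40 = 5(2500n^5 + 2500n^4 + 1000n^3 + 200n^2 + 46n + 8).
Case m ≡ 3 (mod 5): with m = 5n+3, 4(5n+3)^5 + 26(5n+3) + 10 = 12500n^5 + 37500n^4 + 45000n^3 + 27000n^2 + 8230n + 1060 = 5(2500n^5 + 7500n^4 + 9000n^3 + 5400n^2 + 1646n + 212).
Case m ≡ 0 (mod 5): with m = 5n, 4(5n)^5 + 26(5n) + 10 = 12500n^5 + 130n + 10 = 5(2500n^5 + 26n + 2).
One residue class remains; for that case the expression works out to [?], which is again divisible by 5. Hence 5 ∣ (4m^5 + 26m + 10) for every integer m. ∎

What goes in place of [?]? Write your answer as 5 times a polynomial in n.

Only m ≡ 4 (mod 5) is unaccounted for. Put m = 5n+4:
4(5n+4)^5 + 26(5n+4) + 10 expands to 12500n^5 + 50000n^4 + 80000n^3 + 64000n^2 + 25730n + 4210,
and factoring out 5 leaves 5(2500n^5 + 10000n^4 + 16000n^3 + 12800n^2 + 5146n + 842).

5(2500n^5 + 10000n^4 + 16000n^3 + 12800n^2 + 5146n + 842)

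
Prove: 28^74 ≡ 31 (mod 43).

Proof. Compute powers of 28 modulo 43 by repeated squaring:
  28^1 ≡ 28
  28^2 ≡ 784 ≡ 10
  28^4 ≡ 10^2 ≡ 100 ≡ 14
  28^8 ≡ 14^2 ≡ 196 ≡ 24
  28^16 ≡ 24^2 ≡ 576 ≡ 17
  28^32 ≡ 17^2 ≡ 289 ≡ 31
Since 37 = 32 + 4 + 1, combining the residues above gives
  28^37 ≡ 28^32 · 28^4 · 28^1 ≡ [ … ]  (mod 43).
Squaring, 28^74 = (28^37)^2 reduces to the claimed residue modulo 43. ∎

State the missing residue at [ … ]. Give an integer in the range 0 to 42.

26

Multiply the listed residues: 31 · 14 · 28 = 434 → 12152.
Reducing modulo 43: 12152 = 282·43 + 26, so 28^37 ≡ 26.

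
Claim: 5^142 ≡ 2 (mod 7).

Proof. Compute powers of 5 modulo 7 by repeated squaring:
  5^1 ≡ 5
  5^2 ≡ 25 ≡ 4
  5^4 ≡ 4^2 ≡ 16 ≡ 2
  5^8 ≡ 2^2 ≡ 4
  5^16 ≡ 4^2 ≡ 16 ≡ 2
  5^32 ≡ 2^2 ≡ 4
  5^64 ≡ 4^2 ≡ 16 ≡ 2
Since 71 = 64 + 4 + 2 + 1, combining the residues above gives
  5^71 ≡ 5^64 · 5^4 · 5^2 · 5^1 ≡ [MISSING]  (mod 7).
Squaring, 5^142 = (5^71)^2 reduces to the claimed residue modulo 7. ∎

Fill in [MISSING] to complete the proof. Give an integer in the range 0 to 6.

Multiply the listed residues: 2 · 2 · 4 · 5 = 4 → 16 → 80.
Reducing modulo 7: 80 = 11·7 + 3, so 5^71 ≡ 3.

3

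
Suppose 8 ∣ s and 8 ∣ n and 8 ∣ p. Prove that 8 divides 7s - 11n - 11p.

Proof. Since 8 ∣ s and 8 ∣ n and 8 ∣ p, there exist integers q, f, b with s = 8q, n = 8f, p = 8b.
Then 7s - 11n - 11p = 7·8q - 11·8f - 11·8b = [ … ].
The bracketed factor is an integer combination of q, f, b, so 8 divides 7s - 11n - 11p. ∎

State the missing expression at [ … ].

8(-11b - 11f + 7q)

Pull the common 8 out of every term: 7·8q - 11·8f - 11·8b = 8(-11b - 11f + 7q).
-11b - 11f + 7q is an integer, which exhibits the divisibility.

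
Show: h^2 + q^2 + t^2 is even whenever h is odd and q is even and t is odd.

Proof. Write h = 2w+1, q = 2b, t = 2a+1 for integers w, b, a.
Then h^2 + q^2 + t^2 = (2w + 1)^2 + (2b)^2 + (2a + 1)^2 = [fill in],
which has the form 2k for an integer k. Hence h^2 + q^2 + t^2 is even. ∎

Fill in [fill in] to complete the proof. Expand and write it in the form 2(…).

Expanding: (2w + 1)^2 + (2b)^2 + (2a + 1)^2 = 4a^2 + 4a + 4b^2 + 4w^2 + 4w + 2.
Every term is even; pulling out the factor of 2 gives 2(2a^2 + 2a + 2b^2 + 2w^2 + 2w + 1).

2(2a^2 + 2a + 2b^2 + 2w^2 + 2w + 1)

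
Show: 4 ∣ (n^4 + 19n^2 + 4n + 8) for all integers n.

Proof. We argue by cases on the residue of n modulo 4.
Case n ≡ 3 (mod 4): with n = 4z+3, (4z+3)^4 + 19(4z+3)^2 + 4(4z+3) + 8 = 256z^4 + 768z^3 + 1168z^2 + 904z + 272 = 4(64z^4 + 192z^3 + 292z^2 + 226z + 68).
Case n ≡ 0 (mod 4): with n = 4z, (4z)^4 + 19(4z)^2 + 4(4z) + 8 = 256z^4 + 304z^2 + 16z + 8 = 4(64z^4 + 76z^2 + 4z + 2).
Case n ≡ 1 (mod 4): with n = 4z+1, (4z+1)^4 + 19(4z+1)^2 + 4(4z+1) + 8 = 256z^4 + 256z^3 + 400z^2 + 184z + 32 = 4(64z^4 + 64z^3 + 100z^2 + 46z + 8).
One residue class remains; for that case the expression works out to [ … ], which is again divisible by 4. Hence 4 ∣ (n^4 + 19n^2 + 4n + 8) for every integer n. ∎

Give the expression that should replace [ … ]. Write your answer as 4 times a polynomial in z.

The residues treated are {3, 0, 1}, so the missing case is n ≡ 2 (mod 4); write n = 4z+2.
Then (4z+2)^4 + 19(4z+2)^2 + 4(4z+2) + 8 = 256z^4 + 512z^3 + 688z^2 + 448z + 108 = 4(64z^4 + 128z^3 + 172z^2 + 112z + 27).

4(64z^4 + 128z^3 + 172z^2 + 112z + 27)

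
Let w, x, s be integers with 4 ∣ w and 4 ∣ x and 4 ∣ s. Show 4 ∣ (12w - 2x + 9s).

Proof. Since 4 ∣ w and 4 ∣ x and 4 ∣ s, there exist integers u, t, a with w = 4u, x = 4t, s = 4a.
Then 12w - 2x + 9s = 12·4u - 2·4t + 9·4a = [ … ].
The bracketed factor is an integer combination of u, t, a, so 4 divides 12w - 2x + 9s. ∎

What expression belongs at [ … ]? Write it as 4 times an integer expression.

Each term has a factor of 4: 12·4u - 2·4t + 9·4a = 4·(9a - 2t + 12u).
Since 9a - 2t + 12u is an integer, 4 ∣ (12w - 2x + 9s).

4(9a - 2t + 12u)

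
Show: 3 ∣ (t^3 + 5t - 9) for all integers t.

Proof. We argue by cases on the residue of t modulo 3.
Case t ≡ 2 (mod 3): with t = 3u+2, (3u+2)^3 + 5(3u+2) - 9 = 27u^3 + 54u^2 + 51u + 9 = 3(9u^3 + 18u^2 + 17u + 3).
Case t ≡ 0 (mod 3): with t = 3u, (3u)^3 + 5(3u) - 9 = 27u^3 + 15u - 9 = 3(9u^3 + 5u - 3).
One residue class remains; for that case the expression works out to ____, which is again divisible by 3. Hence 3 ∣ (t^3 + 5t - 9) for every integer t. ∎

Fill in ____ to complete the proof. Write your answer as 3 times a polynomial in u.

Only t ≡ 1 (mod 3) is unaccounted for. Put t = 3u+1:
(3u+1)^3 + 5(3u+1) - 9 expands to 27u^3 + 27u^2 + 24u - 3,
and factoring out 3 leaves 3(9u^3 + 9u^2 + 8u - 1).

3(9u^3 + 9u^2 + 8u - 1)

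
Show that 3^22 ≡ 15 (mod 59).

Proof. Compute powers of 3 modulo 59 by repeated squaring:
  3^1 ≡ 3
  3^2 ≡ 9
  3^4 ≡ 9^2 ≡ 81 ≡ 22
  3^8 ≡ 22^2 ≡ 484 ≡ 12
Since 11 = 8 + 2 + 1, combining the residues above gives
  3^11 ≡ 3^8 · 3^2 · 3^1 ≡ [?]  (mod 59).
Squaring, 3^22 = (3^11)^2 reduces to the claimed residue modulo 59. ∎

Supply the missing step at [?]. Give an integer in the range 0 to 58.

29

3^8 · 3^2 · 3^1 ≡ 12 · 9 · 3 = 324.
324 mod 59 = 29, so 3^11 ≡ 29 (mod 59).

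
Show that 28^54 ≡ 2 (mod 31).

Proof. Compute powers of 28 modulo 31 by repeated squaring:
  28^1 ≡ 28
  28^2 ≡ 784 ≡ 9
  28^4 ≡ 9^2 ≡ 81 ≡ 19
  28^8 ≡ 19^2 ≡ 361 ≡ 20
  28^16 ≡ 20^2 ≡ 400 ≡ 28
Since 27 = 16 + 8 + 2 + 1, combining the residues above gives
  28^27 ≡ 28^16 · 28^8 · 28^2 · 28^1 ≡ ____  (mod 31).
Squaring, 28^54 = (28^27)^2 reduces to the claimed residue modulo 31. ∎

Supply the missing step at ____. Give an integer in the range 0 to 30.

8

28^16 · 28^8 · 28^2 · 28^1 ≡ 28 · 20 · 9 · 28 = 141120.
141120 mod 31 = 8, so 28^27 ≡ 8 (mod 31).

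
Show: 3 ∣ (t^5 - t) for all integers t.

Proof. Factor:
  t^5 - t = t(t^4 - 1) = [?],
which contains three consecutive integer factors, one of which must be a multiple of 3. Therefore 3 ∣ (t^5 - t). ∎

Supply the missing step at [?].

(t - 1)t(t + 1)(t^2 + 1)

t^4 - 1 = (t^2 - 1)(t^2 + 1), and t^2 - 1 = (t-1)(t+1).
So t(t^4 - 1) = (t - 1)t(t + 1)(t^2 + 1).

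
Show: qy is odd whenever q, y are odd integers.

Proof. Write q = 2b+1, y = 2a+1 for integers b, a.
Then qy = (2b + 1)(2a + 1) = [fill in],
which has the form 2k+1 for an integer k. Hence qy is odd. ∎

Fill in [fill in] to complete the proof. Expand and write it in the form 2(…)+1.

2(2ab + a + b) + 1

(2b + 1)(2a + 1) = 4ab + 2a + 2b + 1
= 2(2ab + a + b) + 1.
Since 2ab + a + b is an integer, the product is of the form 2k+1 for an integer k.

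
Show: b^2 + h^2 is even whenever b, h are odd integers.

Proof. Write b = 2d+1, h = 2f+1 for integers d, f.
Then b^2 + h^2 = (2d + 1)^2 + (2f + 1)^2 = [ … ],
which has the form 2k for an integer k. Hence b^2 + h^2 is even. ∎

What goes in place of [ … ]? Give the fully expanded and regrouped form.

2(2d^2 + 2d + 2f^2 + 2f + 1)

Expanding: (2d + 1)^2 + (2f + 1)^2 = 4d^2 + 4d + 4f^2 + 4f + 2.
Every term is even; pulling out the factor of 2 gives 2(2d^2 + 2d + 2f^2 + 2f + 1).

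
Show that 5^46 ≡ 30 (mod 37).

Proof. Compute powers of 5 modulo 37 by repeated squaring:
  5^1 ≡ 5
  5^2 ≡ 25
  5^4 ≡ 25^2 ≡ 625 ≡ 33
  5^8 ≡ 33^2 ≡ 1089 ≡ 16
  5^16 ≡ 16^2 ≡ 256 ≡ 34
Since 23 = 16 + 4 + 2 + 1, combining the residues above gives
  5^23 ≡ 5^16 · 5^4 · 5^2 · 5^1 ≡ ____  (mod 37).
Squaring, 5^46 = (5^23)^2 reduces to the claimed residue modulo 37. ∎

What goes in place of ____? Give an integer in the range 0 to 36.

Multiply the listed residues: 34 · 33 · 25 · 5 = 1122 → 28050 → 140250.
Reducing modulo 37: 140250 = 3790·37 + 20, so 5^23 ≡ 20.

20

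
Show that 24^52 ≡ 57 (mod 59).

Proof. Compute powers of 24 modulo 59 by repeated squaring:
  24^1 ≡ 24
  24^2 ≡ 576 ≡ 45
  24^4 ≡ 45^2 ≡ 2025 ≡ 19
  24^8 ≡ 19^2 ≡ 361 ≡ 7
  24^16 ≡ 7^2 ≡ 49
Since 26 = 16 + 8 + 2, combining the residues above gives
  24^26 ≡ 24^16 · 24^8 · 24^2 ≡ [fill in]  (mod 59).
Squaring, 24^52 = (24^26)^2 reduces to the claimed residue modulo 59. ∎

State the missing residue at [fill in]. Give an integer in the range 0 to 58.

Multiply the listed residues: 49 · 7 · 45 = 343 → 15435.
Reducing modulo 59: 15435 = 261·59 + 36, so 24^26 ≡ 36.

36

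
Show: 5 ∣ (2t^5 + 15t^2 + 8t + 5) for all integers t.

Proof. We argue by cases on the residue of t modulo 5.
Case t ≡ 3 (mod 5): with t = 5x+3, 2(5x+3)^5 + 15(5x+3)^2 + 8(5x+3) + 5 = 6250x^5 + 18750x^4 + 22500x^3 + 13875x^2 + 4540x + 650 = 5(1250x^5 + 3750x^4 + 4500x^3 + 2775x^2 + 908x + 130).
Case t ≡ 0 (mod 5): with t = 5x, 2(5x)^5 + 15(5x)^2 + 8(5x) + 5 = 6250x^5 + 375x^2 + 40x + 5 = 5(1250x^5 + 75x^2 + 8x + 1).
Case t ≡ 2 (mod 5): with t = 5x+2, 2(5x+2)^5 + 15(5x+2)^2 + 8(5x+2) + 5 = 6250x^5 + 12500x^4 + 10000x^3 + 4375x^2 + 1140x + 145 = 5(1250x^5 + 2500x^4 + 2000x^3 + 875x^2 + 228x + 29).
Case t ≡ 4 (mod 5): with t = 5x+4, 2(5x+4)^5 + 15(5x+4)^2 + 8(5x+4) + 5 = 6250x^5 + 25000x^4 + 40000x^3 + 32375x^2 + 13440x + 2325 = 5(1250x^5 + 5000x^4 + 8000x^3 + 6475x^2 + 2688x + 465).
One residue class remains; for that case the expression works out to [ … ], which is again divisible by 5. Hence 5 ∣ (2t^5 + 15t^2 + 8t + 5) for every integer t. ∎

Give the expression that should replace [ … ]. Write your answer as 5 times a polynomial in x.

Only t ≡ 1 (mod 5) is unaccounted for. Put t = 5x+1:
2(5x+1)^5 + 15(5x+1)^2 + 8(5x+1) + 5 expands to 6250x^5 + 6250x^4 + 2500x^3 + 875x^2 + 240x + 30,
and factoring out 5 leaves 5(1250x^5 + 1250x^4 + 500x^3 + 175x^2 + 48x + 6).

5(1250x^5 + 1250x^4 + 500x^3 + 175x^2 + 48x + 6)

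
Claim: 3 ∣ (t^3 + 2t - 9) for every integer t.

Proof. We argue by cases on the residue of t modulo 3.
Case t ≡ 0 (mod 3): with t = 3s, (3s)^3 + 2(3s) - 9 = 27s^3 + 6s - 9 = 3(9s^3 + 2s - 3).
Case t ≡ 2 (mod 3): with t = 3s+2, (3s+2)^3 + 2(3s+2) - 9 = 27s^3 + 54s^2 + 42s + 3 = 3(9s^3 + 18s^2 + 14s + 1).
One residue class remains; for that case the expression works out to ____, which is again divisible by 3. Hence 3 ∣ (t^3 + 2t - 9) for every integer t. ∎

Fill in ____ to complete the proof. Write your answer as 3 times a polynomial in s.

The residues treated are {0, 2}, so the missing case is t ≡ 1 (mod 3); write t = 3s+1.
Then (3s+1)^3 + 2(3s+1) - 9 = 27s^3 + 27s^2 + 15s - 6 = 3(9s^3 + 9s^2 + 5s - 2).

3(9s^3 + 9s^2 + 5s - 2)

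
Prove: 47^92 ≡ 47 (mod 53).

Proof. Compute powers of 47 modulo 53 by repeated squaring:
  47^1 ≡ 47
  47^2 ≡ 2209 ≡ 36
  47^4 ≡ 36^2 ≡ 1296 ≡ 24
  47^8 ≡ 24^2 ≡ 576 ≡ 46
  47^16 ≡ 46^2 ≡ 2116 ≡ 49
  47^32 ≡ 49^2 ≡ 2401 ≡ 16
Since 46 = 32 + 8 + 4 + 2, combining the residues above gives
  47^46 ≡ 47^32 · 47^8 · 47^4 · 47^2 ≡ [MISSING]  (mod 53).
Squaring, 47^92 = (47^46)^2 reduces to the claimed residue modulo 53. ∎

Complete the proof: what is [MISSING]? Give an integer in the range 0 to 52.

10

47^32 · 47^8 · 47^4 · 47^2 ≡ 16 · 46 · 24 · 36 = 635904.
635904 mod 53 = 10, so 47^46 ≡ 10 (mod 53).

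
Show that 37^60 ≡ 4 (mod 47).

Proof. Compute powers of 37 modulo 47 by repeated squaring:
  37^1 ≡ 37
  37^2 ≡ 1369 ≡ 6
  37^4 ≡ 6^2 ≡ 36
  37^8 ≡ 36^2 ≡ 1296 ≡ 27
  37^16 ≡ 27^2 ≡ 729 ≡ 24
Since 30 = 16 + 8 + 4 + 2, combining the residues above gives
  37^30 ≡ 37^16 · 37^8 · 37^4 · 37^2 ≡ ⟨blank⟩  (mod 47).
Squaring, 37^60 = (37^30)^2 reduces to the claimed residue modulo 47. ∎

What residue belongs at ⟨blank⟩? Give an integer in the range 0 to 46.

Multiply the listed residues: 24 · 27 · 36 · 6 = 648 → 23328 → 139968.
Reducing modulo 47: 139968 = 2978·47 + 2, so 37^30 ≡ 2.

2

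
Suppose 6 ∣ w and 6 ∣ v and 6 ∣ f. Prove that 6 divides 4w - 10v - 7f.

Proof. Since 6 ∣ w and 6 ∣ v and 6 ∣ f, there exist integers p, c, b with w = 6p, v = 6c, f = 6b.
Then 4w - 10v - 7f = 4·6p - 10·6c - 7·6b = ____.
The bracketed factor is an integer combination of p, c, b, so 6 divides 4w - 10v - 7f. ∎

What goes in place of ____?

6(-7b - 10c + 4p)

Each term has a factor of 6: 4·6p - 10·6c - 7·6b = 6·(-7b - 10c + 4p).
Since -7b - 10c + 4p is an integer, 6 ∣ (4w - 10v - 7f).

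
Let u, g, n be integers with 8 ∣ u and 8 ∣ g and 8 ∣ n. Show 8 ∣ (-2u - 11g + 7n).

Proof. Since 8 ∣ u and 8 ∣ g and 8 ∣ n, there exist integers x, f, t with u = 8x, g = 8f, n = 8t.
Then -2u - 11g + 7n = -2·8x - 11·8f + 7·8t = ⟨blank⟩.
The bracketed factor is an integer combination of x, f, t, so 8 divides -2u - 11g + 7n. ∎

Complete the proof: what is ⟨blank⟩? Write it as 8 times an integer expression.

Pull the common 8 out of every term: -2·8x - 11·8f + 7·8t = 8(-11f + 7t - 2x).
-11f + 7t - 2x is an integer, which exhibits the divisibility.

8(-11f + 7t - 2x)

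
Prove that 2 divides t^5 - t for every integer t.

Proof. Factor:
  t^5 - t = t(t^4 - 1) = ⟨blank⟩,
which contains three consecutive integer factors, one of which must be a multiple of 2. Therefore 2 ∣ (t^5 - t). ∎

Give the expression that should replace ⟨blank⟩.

t^4 - 1 = (t^2 - 1)(t^2 + 1), and t^2 - 1 = (t-1)(t+1).
So t(t^4 - 1) = (t - 1)t(t + 1)(t^2 + 1).

(t - 1)t(t + 1)(t^2 + 1)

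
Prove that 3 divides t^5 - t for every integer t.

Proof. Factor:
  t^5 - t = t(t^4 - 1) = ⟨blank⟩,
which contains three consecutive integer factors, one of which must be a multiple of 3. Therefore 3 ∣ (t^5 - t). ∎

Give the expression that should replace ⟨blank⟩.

(t - 1)t(t + 1)(t^2 + 1)

t^4 - 1 = (t^2 - 1)(t^2 + 1), and t^2 - 1 = (t-1)(t+1).
So t(t^4 - 1) = (t - 1)t(t + 1)(t^2 + 1).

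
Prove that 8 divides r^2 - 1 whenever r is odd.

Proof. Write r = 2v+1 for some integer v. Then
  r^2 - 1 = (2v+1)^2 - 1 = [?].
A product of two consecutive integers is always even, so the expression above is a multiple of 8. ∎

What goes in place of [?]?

(2v+1)^2 - 1 = 4v^2 + 4v + 1 - 1 = 4v^2 + 4v = 4v(v+1).
Since v and v+1 are consecutive, v(v+1) is even, and 4·(even) is a multiple of 8.

4v(v + 1)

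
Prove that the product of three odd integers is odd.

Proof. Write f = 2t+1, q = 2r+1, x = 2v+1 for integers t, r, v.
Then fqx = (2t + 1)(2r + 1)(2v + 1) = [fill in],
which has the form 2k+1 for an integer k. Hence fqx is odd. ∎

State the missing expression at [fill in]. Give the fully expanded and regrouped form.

Expanding: (2t + 1)(2r + 1)(2v + 1) = 8rtv + 4rt + 4rv + 2r + 4tv + 2t + 2v + 1.
Every term except the constant is even, so this is 2(4rtv + 2rt + 2rv + r + 2tv + t + v) + 1,
and 4rtv + 2rt + 2rv + r + 2tv + t + v ∈ ℤ gives the required form.

2(4rtv + 2rt + 2rv + r + 2tv + t + v) + 1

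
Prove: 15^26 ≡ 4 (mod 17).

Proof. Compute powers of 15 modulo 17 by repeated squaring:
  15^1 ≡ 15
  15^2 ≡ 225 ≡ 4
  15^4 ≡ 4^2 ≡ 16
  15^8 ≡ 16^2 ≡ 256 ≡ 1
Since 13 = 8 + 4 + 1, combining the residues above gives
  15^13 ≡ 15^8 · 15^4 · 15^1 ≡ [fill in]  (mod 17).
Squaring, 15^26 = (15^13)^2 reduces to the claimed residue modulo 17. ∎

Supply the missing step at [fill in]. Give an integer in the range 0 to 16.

Multiply the listed residues: 1 · 16 · 15 = 16 → 240.
Reducing modulo 17: 240 = 14·17 + 2, so 15^13 ≡ 2.

2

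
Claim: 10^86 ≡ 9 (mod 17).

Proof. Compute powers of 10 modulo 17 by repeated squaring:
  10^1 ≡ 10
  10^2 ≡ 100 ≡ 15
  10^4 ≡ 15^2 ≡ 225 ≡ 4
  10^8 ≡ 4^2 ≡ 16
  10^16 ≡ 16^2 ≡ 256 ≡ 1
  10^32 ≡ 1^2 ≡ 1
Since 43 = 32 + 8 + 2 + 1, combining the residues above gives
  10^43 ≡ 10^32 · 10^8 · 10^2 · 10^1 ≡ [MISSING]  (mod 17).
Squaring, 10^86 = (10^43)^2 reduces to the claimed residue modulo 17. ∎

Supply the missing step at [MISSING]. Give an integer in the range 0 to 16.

3

Multiply the listed residues: 1 · 16 · 15 · 10 = 16 → 240 → 2400.
Reducing modulo 17: 2400 = 141·17 + 3, so 10^43 ≡ 3.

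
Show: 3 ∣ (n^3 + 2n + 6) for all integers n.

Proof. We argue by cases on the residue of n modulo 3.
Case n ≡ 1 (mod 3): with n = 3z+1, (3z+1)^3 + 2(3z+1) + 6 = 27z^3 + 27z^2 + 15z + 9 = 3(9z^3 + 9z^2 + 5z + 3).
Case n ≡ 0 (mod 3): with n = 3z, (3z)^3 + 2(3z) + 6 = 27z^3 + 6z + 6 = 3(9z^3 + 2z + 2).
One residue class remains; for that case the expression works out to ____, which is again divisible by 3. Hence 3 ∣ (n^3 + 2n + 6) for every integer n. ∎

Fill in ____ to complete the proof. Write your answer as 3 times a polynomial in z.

3(9z^3 + 18z^2 + 14z + 6)

The residues treated are {1, 0}, so the missing case is n ≡ 2 (mod 3); write n = 3z+2.
Then (3z+2)^3 + 2(3z+2) + 6 = 27z^3 + 54z^2 + 42z + 18 = 3(9z^3 + 18z^2 + 14z + 6).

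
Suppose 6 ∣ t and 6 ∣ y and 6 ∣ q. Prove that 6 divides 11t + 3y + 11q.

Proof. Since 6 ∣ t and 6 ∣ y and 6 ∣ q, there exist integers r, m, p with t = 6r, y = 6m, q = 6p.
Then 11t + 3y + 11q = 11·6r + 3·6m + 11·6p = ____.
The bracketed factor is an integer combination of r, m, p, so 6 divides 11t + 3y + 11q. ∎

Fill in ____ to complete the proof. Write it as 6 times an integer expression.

Pull the common 6 out of every term: 11·6r + 3·6m + 11·6p = 6(3m + 11p + 11r).
3m + 11p + 11r is an integer, which exhibits the divisibility.

6(3m + 11p + 11r)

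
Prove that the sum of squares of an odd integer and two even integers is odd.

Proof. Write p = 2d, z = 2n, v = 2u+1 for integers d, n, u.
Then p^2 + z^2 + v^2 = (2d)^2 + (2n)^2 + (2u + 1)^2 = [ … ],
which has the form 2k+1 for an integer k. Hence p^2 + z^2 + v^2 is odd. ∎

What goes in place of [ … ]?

(2d)^2 + (2n)^2 + (2u + 1)^2 = 4d^2 + 4n^2 + 4u^2 + 4u + 1
= 2(2d^2 + 2n^2 + 2u^2 + 2u) + 1.
Since 2d^2 + 2n^2 + 2u^2 + 2u is an integer, the sum of squares is of the form 2k+1 for an integer k.

2(2d^2 + 2n^2 + 2u^2 + 2u) + 1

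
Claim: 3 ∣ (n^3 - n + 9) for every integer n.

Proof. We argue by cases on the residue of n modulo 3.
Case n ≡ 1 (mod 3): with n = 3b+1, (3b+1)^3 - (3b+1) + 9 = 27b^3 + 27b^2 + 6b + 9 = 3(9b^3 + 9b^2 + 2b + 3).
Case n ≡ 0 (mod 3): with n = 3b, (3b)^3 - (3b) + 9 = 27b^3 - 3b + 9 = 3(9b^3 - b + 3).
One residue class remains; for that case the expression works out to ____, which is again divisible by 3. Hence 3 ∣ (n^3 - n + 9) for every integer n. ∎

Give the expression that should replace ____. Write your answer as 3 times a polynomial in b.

The residues treated are {1, 0}, so the missing case is n ≡ 2 (mod 3); write n = 3b+2.
Then (3b+2)^3 - (3b+2) + 9 = 27b^3 + 54b^2 + 33b + 15 = 3(9b^3 + 18b^2 + 11b + 5).

3(9b^3 + 18b^2 + 11b + 5)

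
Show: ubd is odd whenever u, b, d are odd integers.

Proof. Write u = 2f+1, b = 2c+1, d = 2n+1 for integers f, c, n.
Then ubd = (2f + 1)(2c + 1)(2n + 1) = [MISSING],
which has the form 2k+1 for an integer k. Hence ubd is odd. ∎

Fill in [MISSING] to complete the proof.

2(4cfn + 2cf + 2cn + c + 2fn + f + n) + 1

(2f + 1)(2c + 1)(2n + 1) = 8cfn + 4cf + 4cn + 2c + 4fn + 2f + 2n + 1
= 2(4cfn + 2cf + 2cn + c + 2fn + f + n) + 1.
Since 4cfn + 2cf + 2cn + c + 2fn + f + n is an integer, the product is of the form 2k+1 for an integer k.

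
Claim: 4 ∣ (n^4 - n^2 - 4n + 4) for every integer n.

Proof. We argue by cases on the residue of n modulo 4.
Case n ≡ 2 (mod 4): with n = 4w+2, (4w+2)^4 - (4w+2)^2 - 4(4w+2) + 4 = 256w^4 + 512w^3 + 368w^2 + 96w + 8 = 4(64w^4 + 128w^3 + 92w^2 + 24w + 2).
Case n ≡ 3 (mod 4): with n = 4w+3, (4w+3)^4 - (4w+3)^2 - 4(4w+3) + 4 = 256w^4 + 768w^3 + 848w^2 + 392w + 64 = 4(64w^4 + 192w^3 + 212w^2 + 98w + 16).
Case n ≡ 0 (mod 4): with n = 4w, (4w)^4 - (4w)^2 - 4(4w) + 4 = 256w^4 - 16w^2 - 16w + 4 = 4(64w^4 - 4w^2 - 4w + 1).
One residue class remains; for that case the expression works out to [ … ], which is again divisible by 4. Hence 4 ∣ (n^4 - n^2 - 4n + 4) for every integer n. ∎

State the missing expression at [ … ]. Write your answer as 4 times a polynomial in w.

Only n ≡ 1 (mod 4) is unaccounted for. Put n = 4w+1:
(4w+1)^4 - (4w+1)^2 - 4(4w+1) + 4 expands to 256w^4 + 256w^3 + 80w^2 - 8w,
and factoring out 4 leaves 4(64w^4 + 64w^3 + 20w^2 - 2w).

4(64w^4 + 64w^3 + 20w^2 - 2w)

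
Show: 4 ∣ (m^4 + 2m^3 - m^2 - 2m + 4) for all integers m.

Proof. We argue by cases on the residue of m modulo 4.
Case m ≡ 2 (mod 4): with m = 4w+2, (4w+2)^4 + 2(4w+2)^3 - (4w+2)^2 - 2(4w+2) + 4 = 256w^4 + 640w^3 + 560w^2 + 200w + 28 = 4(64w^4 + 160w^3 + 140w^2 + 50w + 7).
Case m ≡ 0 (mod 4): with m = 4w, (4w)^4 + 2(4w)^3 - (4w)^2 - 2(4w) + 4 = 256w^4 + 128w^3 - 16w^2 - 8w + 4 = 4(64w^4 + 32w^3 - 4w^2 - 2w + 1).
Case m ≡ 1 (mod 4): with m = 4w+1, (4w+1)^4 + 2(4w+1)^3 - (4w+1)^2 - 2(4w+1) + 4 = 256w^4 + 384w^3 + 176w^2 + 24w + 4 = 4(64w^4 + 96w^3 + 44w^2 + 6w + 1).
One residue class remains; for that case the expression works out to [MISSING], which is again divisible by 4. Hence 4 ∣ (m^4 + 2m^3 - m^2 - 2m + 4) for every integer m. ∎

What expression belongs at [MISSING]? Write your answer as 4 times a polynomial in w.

The residues treated are {2, 0, 1}, so the missing case is m ≡ 3 (mod 4); write m = 4w+3.
Then (4w+3)^4 + 2(4w+3)^3 - (4w+3)^2 - 2(4w+3) + 4 = 256w^4 + 896w^3 + 1136w^2 + 616w + 124 = 4(64w^4 + 224w^3 + 284w^2 + 154w + 31).

4(64w^4 + 224w^3 + 284w^2 + 154w + 31)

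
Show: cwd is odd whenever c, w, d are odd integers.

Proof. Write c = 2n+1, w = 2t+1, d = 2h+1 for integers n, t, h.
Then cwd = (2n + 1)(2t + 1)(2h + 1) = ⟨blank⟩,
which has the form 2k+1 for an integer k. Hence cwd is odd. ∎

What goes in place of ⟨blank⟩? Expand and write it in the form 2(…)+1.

(2n + 1)(2t + 1)(2h + 1) = 8hnt + 4hn + 4ht + 2h + 4nt + 2n + 2t + 1
= 2(4hnt + 2hn + 2ht + h + 2nt + n + t) + 1.
Since 4hnt + 2hn + 2ht + h + 2nt + n + t is an integer, the product is of the form 2k+1 for an integer k.

2(4hnt + 2hn + 2ht + h + 2nt + n + t) + 1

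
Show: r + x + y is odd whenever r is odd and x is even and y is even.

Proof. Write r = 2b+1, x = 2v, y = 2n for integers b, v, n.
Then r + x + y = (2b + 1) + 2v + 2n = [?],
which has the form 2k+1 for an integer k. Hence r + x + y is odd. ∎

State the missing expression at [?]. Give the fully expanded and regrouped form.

(2b + 1) + 2v + 2n = 2b + 2n + 2v + 1
= 2(b + n + v) + 1.
Since b + n + v is an integer, the sum is of the form 2k+1 for an integer k.

2(b + n + v) + 1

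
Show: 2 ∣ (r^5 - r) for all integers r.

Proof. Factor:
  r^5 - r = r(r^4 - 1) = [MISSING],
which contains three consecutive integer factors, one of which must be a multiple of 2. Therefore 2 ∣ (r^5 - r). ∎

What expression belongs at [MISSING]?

(r - 1)r(r + 1)(r^2 + 1)

r^4 - 1 = (r^2 - 1)(r^2 + 1), and r^2 - 1 = (r-1)(r+1).
So r(r^4 - 1) = (r - 1)r(r + 1)(r^2 + 1).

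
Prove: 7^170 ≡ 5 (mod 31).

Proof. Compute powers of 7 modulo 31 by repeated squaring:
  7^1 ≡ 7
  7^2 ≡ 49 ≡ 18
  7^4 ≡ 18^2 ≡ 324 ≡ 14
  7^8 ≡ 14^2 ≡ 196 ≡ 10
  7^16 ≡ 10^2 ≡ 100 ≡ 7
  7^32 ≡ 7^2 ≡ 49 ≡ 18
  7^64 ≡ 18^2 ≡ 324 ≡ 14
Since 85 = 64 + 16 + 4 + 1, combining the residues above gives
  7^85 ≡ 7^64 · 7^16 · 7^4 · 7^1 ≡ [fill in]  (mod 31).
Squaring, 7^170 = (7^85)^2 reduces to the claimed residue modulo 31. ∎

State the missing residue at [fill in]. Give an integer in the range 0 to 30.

25

Multiply the listed residues: 14 · 7 · 14 · 7 = 98 → 1372 → 9604.
Reducing modulo 31: 9604 = 309·31 + 25, so 7^85 ≡ 25.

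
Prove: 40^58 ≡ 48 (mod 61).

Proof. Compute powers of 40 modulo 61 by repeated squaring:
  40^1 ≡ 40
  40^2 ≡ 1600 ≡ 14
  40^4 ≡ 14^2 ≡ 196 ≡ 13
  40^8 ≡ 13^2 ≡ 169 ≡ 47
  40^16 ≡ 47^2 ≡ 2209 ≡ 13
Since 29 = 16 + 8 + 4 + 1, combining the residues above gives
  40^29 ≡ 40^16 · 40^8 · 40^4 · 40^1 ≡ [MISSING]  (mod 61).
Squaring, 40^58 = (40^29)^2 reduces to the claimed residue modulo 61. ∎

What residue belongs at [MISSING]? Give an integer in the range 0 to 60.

40^16 · 40^8 · 40^4 · 40^1 ≡ 13 · 47 · 13 · 40 = 317720.
317720 mod 61 = 32, so 40^29 ≡ 32 (mod 61).

32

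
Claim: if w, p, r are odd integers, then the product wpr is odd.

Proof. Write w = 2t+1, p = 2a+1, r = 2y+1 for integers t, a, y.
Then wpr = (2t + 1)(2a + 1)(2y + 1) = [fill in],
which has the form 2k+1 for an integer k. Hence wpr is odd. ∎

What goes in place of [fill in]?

Expanding: (2t + 1)(2a + 1)(2y + 1) = 8aty + 4at + 4ay + 2a + 4ty + 2t + 2y + 1.
Every term except the constant is even, so this is 2(4aty + 2at + 2ay + a + 2ty + t + y) + 1,
and 4aty + 2at + 2ay + a + 2ty + t + y ∈ ℤ gives the required form.

2(4aty + 2at + 2ay + a + 2ty + t + y) + 1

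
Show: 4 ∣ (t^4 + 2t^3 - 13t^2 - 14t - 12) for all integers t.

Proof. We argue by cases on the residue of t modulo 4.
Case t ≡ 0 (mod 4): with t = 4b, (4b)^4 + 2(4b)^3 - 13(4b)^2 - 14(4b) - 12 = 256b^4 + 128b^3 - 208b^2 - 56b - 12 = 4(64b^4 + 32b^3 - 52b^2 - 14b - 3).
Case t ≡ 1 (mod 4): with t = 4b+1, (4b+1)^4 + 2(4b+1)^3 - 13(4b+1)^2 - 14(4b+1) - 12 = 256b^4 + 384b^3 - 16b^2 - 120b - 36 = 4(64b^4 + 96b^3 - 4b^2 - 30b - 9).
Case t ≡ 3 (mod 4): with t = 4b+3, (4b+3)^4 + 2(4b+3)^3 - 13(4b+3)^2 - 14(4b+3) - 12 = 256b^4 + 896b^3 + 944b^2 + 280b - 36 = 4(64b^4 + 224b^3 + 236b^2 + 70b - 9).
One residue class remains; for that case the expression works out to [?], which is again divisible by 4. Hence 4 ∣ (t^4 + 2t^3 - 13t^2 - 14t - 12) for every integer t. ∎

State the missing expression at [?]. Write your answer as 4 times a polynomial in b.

4(64b^4 + 160b^3 + 92b^2 - 10b - 15)

The residues treated are {0, 1, 3}, so the missing case is t ≡ 2 (mod 4); write t = 4b+2.
Then (4b+2)^4 + 2(4b+2)^3 - 13(4b+2)^2 - 14(4b+2) - 12 = 256b^4 + 640b^3 + 368b^2 - 40b - 60 = 4(64b^4 + 160b^3 + 92b^2 - 10b - 15).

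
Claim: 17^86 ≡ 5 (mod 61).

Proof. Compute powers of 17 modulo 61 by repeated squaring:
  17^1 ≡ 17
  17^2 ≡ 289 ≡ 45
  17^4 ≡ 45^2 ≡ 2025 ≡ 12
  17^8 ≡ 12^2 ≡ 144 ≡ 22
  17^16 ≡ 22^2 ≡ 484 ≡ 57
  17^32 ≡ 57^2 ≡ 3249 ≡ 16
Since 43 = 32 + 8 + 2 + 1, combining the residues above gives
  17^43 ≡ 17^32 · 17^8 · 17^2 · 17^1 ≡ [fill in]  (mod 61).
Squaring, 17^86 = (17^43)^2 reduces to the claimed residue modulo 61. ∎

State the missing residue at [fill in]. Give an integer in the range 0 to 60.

26

Multiply the listed residues: 16 · 22 · 45 · 17 = 352 → 15840 → 269280.
Reducing modulo 61: 269280 = 4414·61 + 26, so 17^43 ≡ 26.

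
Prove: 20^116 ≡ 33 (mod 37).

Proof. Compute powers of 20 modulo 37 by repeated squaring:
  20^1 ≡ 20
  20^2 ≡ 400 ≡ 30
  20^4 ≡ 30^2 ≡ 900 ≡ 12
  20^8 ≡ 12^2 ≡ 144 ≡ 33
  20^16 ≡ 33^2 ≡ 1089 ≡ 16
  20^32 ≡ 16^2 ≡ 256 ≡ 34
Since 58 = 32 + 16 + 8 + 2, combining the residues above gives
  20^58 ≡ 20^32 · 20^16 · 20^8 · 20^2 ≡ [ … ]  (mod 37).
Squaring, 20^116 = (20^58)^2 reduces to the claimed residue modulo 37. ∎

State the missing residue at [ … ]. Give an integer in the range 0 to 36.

20^32 · 20^16 · 20^8 · 20^2 ≡ 34 · 16 · 33 · 30 = 538560.
538560 mod 37 = 25, so 20^58 ≡ 25 (mod 37).

25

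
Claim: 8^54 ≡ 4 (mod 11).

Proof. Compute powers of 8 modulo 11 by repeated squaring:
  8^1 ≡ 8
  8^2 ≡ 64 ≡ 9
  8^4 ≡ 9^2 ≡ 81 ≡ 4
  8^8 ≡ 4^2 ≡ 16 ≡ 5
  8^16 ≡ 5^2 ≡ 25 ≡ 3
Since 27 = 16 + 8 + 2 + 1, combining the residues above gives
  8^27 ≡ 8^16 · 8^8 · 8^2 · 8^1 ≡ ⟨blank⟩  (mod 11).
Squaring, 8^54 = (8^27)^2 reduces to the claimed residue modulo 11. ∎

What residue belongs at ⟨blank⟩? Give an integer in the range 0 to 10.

Multiply the listed residues: 3 · 5 · 9 · 8 = 15 → 135 → 1080.
Reducing modulo 11: 1080 = 98·11 + 2, so 8^27 ≡ 2.

2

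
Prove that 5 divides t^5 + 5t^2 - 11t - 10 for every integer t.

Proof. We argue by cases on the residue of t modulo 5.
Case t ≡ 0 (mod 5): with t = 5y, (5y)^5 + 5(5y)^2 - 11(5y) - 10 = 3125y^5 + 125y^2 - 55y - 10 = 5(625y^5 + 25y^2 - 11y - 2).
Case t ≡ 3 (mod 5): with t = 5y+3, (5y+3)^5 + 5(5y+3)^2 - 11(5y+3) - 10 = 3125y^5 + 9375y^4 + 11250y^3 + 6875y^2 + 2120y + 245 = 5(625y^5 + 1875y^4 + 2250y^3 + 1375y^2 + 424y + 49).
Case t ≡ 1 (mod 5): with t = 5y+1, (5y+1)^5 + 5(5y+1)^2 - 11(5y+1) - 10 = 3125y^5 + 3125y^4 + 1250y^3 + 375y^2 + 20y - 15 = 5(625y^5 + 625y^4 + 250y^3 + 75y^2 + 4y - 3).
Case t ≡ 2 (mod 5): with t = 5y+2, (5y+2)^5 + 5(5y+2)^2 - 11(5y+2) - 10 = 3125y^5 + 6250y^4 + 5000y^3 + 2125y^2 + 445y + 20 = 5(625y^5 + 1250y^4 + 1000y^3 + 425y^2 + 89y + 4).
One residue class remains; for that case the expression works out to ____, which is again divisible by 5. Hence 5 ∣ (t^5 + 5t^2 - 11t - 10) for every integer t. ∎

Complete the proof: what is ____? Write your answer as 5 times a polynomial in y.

The residues treated are {0, 3, 1, 2}, so the missing case is t ≡ 4 (mod 5); write t = 5y+4.
Then (5y+4)^5 + 5(5y+4)^2 - 11(5y+4) - 10 = 3125y^5 + 12500y^4 + 20000y^3 + 16125y^2 + 6545y + 1050 = 5(625y^5 + 2500y^4 + 4000y^3 + 3225y^2 + 1309y + 210).

5(625y^5 + 2500y^4 + 4000y^3 + 3225y^2 + 1309y + 210)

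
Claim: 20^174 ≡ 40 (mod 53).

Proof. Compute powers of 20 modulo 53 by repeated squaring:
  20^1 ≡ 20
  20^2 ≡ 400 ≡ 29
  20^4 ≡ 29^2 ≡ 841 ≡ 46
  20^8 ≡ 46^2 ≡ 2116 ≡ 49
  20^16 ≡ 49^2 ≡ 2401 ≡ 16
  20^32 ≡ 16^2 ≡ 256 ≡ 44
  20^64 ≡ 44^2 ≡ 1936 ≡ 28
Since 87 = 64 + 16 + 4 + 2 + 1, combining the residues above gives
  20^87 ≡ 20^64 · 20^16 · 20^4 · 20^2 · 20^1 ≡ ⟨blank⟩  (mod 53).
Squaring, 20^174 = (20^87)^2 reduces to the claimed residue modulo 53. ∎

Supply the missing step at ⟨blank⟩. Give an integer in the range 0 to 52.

Multiply the listed residues: 28 · 16 · 46 · 29 · 20 = 448 → 20608 → 597632 → 11952640.
Reducing modulo 53: 11952640 = 225521·53 + 27, so 20^87 ≡ 27.

27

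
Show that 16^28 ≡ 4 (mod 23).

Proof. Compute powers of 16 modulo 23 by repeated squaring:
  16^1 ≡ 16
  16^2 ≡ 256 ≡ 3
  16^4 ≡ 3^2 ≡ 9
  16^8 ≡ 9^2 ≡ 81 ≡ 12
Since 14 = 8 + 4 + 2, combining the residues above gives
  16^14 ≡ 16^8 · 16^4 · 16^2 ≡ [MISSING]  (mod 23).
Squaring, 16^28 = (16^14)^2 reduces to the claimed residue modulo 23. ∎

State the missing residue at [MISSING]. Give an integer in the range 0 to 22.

Multiply the listed residues: 12 · 9 · 3 = 108 → 324.
Reducing modulo 23: 324 = 14·23 + 2, so 16^14 ≡ 2.

2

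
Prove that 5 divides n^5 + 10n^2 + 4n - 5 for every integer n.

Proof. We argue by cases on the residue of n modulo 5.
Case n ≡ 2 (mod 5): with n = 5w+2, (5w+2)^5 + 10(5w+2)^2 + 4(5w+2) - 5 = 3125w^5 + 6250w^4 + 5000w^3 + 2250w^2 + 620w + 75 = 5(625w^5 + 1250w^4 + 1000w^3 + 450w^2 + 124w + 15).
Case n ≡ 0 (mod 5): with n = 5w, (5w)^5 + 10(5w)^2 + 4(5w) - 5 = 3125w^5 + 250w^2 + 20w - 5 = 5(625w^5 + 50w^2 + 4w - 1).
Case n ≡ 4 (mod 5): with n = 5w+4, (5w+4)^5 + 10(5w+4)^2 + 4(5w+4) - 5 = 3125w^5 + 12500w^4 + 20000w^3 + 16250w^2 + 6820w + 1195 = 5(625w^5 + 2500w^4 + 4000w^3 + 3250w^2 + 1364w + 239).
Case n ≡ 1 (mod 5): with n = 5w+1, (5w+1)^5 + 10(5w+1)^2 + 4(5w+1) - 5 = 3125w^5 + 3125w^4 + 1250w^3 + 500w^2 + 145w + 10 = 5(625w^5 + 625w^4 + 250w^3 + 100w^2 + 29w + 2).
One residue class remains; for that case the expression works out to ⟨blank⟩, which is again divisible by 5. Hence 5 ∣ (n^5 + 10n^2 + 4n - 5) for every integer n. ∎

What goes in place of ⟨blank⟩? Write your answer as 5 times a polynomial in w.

5(625w^5 + 1875w^4 + 2250w^3 + 1400w^2 + 469w + 68)

The residues treated are {2, 0, 4, 1}, so the missing case is n ≡ 3 (mod 5); write n = 5w+3.
Then (5w+3)^5 + 10(5w+3)^2 + 4(5w+3) - 5 = 3125w^5 + 9375w^4 + 11250w^3 + 7000w^2 + 2345w + 340 = 5(625w^5 + 1875w^4 + 2250w^3 + 1400w^2 + 469w + 68).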